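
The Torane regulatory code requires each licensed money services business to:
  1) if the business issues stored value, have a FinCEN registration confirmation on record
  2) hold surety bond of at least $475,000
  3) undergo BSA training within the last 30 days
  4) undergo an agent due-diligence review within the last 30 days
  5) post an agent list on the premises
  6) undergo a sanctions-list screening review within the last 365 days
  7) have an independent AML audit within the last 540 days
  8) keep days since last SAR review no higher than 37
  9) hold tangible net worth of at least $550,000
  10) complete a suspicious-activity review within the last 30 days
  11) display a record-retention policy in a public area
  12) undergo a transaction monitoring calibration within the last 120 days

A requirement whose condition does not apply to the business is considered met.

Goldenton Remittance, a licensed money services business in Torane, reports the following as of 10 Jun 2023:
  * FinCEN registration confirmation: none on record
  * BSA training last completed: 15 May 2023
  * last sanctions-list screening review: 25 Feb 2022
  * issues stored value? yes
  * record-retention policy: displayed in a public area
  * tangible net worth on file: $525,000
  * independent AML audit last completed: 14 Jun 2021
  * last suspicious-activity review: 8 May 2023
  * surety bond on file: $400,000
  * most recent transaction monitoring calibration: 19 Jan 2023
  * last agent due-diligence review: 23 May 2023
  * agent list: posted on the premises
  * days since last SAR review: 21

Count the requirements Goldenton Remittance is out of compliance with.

1. condition 'issues stored value' holds; FinCEN registration confirmation absent → not met
2. surety bond $400,000 < $475,000 → not met
3. BSA training 26 days ago vs limit 30 → met
4. agent due-diligence review 18 days ago vs limit 30 → met
5. agent list present → met
6. sanctions-list screening review 470 days ago vs limit 365 → not met
7. independent AML audit 726 days ago vs limit 540 → not met
8. days since last SAR review 21 ≤ 37 → met
9. tangible net worth $525,000 < $550,000 → not met
10. suspicious-activity review 33 days ago vs limit 30 → not met
11. record-retention policy present → met
12. transaction monitoring calibration 142 days ago vs limit 120 → not met
Not met: 7 of 12

7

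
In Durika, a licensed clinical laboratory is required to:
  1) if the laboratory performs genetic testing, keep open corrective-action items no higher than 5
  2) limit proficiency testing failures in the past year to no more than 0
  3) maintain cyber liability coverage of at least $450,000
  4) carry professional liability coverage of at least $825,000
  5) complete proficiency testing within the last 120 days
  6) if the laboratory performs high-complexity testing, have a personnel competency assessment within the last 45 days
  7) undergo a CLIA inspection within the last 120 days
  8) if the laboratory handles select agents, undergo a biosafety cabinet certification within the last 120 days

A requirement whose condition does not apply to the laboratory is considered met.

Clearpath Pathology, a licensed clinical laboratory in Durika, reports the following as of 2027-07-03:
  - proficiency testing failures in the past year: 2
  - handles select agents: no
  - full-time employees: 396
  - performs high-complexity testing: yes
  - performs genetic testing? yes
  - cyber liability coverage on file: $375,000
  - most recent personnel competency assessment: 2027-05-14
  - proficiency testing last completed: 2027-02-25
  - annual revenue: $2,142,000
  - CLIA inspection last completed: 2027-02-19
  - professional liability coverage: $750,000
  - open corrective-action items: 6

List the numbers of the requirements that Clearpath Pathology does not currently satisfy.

1. condition 'performs genetic testing' holds; open corrective-action items 6 > 5 → not met
2. proficiency testing failures in the past year 2 > 0 → not met
3. cyber liability coverage $375,000 < $450,000 → not met
4. professional liability coverage $750,000 < $825,000 → not met
5. proficiency testing 128 days ago vs limit 120 → not met
6. condition 'performs high-complexity testing' holds; personnel competency assessment 50 days ago vs limit 45 → not met
7. CLIA inspection 134 days ago vs limit 120 → not met
8. condition 'handles select agents' does not hold → requirement n/a → met
Not met: 1, 2, 3, 4, 5, 6, 7

1, 2, 3, 4, 5, 6, 7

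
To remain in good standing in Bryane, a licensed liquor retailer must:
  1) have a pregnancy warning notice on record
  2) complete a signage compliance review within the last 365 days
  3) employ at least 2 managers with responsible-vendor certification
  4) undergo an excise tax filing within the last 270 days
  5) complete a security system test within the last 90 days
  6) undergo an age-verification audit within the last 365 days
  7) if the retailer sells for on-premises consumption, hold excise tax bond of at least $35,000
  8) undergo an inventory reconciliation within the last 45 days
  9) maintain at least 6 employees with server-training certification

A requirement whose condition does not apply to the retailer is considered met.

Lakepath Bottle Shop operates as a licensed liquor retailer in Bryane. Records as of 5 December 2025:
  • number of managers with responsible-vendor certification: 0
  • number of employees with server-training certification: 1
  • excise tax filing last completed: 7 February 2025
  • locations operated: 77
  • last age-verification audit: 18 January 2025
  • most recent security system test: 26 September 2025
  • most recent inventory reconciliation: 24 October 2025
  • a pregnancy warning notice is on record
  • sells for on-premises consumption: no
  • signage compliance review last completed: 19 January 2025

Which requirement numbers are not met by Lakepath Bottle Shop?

3, 4, 9

1. pregnancy warning notice present → met
2. signage compliance review 320 days ago vs limit 365 → met
3. managers with responsible-vendor certification 0 < 2 → not met
4. excise tax filing 301 days ago vs limit 270 → not met
5. security system test 70 days ago vs limit 90 → met
6. age-verification audit 321 days ago vs limit 365 → met
7. condition 'sells for on-premises consumption' does not hold → requirement n/a → met
8. inventory reconciliation 42 days ago vs limit 45 → met
9. employees with server-training certification 1 < 6 → not met
Not met: 3, 4, 9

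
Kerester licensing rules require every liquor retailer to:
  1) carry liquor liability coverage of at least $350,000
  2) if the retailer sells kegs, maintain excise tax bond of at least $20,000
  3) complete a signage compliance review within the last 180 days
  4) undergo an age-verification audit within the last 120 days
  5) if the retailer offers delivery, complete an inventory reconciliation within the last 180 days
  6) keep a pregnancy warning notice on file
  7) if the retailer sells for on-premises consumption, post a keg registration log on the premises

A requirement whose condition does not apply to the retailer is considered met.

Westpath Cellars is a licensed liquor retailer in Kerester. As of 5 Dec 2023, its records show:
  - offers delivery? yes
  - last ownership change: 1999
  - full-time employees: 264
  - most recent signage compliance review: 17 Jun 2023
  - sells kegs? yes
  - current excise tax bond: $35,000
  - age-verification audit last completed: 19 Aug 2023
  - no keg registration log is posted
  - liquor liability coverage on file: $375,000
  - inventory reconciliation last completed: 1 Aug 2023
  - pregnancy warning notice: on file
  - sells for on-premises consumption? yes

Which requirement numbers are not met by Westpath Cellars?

7

1. liquor liability coverage $375,000 ≥ $350,000 → met
2. condition 'sells kegs' holds; excise tax bond $35,000 ≥ $20,000 → met
3. signage compliance review 171 days ago vs limit 180 → met
4. age-verification audit 108 days ago vs limit 120 → met
5. condition 'offers delivery' holds; inventory reconciliation 126 days ago vs limit 180 → met
6. pregnancy warning notice present → met
7. condition 'sells for on-premises consumption' holds; keg registration log absent → not met
Not met: 7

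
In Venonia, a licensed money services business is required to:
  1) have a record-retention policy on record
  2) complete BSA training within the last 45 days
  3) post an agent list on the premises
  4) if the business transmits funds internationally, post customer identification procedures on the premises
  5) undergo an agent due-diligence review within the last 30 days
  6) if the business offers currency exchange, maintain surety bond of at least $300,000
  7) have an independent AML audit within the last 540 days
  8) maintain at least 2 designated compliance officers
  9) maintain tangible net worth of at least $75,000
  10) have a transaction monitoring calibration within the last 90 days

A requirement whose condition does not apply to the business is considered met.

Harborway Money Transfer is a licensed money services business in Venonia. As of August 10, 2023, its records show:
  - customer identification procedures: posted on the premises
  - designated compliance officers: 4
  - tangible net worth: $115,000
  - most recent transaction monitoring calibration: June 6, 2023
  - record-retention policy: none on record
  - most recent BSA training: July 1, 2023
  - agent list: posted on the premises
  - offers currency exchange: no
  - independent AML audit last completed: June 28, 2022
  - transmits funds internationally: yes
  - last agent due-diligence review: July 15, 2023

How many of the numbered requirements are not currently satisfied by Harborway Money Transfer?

1. record-retention policy absent → not met
2. BSA training 40 days ago vs limit 45 → met
3. agent list present → met
4. condition 'transmits funds internationally' holds; customer identification procedures present → met
5. agent due-diligence review 26 days ago vs limit 30 → met
6. condition 'offers currency exchange' does not hold → requirement n/a → met
7. independent AML audit 408 days ago vs limit 540 → met
8. designated compliance officers 4 ≥ 2 → met
9. tangible net worth $115,000 ≥ $75,000 → met
10. transaction monitoring calibration 65 days ago vs limit 90 → met
Not met: 1 of 10

1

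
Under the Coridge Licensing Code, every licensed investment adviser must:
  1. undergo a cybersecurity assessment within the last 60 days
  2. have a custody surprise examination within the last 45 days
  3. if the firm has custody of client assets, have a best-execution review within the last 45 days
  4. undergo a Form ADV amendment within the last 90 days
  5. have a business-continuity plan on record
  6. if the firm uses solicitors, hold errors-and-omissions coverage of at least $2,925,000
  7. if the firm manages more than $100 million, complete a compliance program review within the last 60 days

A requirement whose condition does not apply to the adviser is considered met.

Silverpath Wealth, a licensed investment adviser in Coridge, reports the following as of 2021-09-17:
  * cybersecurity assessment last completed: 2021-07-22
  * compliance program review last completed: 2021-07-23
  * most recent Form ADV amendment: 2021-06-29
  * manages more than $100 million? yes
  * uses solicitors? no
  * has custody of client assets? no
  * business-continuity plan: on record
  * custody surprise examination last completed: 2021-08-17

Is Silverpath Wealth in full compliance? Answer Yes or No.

Yes

1. cybersecurity assessment 57 days ago vs limit 60 → met
2. custody surprise examination 31 days ago vs limit 45 → met
3. condition 'has custody of client assets' does not hold → requirement n/a → met
4. Form ADV amendment 80 days ago vs limit 90 → met
5. business-continuity plan present → met
6. condition 'uses solicitors' does not hold → requirement n/a → met
7. condition 'manages more than $100 million' holds; compliance program review 56 days ago vs limit 60 → met
All met.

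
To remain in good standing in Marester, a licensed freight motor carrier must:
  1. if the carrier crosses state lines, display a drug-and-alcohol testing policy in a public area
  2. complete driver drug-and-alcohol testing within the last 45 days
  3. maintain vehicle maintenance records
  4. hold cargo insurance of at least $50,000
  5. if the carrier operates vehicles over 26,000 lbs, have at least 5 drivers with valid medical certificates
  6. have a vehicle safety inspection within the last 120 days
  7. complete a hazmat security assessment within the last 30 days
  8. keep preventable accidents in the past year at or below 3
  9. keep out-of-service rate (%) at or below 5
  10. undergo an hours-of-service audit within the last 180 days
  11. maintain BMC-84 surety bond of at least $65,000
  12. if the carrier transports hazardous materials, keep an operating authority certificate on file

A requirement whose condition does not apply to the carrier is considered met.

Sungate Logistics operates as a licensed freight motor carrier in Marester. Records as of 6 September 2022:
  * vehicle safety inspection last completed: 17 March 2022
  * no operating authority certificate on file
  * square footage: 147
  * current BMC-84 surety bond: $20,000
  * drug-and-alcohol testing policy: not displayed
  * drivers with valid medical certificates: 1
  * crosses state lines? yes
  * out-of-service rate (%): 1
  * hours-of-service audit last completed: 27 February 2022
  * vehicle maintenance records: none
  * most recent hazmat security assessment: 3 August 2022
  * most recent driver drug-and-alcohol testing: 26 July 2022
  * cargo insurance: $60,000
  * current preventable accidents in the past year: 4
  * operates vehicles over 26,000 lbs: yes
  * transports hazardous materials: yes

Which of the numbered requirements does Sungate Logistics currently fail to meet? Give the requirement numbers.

1, 3, 5, 6, 7, 8, 10, 11, 12

1. condition 'crosses state lines' holds; drug-and-alcohol testing policy absent → not met
2. driver drug-and-alcohol testing 42 days ago vs limit 45 → met
3. vehicle maintenance records absent → not met
4. cargo insurance $60,000 ≥ $50,000 → met
5. condition 'operates vehicles over 26,000 lbs' holds; drivers with valid medical certificates 1 < 5 → not met
6. vehicle safety inspection 173 days ago vs limit 120 → not met
7. hazmat security assessment 34 days ago vs limit 30 → not met
8. preventable accidents in the past year 4 > 3 → not met
9. out-of-service rate (%) 1 ≤ 5 → met
10. hours-of-service audit 191 days ago vs limit 180 → not met
11. BMC-84 surety bond $20,000 < $65,000 → not met
12. condition 'transports hazardous materials' holds; operating authority certificate absent → not met
Not met: 1, 3, 5, 6, 7, 8, 10, 11, 12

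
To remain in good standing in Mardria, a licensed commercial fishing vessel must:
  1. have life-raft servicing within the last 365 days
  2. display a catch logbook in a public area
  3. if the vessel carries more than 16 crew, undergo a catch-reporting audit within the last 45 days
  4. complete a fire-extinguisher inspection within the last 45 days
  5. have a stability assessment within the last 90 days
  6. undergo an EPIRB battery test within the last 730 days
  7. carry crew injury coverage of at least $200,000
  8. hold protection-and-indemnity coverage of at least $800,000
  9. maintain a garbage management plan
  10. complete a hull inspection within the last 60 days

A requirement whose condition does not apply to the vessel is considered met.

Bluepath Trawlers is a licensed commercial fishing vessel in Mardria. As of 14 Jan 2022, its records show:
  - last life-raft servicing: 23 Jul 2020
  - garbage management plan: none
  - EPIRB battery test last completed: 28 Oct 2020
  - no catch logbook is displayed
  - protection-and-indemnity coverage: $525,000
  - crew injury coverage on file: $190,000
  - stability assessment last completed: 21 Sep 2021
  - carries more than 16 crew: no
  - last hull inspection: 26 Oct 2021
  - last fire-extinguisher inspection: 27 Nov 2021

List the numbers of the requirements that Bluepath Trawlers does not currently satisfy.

1. life-raft servicing 540 days ago vs limit 365 → not met
2. catch logbook absent → not met
3. condition 'carries more than 16 crew' does not hold → requirement n/a → met
4. fire-extinguisher inspection 48 days ago vs limit 45 → not met
5. stability assessment 115 days ago vs limit 90 → not met
6. EPIRB battery test 443 days ago vs limit 730 → met
7. crew injury coverage $190,000 < $200,000 → not met
8. protection-and-indemnity coverage $525,000 < $800,000 → not met
9. garbage management plan absent → not met
10. hull inspection 80 days ago vs limit 60 → not met
Not met: 1, 2, 4, 5, 7, 8, 9, 10

1, 2, 4, 5, 7, 8, 9, 10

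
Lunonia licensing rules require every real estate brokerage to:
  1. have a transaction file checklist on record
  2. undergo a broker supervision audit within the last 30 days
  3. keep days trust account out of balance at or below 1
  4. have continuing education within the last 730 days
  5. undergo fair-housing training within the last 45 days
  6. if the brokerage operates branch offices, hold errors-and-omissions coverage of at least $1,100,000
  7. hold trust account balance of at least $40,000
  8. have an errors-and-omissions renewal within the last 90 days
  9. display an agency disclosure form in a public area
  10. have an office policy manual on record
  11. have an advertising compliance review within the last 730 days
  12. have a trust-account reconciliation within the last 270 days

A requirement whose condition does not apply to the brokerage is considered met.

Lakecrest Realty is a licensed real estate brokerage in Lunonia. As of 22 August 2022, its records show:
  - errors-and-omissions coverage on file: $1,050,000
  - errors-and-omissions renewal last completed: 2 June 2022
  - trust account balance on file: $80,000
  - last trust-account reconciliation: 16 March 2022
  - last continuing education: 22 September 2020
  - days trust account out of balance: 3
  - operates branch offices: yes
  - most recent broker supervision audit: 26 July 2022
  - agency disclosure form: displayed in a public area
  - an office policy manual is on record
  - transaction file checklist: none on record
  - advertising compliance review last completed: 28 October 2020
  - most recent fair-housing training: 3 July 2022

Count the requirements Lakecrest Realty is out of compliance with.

4

1. transaction file checklist absent → not met
2. broker supervision audit 27 days ago vs limit 30 → met
3. days trust account out of balance 3 > 1 → not met
4. continuing education 699 days ago vs limit 730 → met
5. fair-housing training 50 days ago vs limit 45 → not met
6. condition 'operates branch offices' holds; errors-and-omissions coverage $1,050,000 < $1,100,000 → not met
7. trust account balance $80,000 ≥ $40,000 → met
8. errors-and-omissions renewal 81 days ago vs limit 90 → met
9. agency disclosure form present → met
10. office policy manual present → met
11. advertising compliance review 663 days ago vs limit 730 → met
12. trust-account reconciliation 159 days ago vs limit 270 → met
Not met: 4 of 12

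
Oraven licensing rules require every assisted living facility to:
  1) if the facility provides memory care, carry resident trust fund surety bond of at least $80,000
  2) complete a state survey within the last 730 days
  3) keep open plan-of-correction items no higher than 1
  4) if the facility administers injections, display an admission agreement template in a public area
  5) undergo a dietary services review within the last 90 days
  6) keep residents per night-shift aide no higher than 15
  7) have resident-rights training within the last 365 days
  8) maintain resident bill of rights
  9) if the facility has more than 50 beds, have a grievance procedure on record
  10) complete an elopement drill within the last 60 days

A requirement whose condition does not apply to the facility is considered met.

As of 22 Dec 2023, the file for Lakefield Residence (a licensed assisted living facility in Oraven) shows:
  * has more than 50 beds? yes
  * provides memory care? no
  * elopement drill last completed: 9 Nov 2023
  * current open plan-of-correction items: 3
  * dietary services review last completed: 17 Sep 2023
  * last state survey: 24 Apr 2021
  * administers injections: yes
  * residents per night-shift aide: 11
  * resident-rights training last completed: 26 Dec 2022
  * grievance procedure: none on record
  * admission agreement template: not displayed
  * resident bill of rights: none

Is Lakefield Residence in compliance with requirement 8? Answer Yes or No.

No

8. resident bill of rights absent → not met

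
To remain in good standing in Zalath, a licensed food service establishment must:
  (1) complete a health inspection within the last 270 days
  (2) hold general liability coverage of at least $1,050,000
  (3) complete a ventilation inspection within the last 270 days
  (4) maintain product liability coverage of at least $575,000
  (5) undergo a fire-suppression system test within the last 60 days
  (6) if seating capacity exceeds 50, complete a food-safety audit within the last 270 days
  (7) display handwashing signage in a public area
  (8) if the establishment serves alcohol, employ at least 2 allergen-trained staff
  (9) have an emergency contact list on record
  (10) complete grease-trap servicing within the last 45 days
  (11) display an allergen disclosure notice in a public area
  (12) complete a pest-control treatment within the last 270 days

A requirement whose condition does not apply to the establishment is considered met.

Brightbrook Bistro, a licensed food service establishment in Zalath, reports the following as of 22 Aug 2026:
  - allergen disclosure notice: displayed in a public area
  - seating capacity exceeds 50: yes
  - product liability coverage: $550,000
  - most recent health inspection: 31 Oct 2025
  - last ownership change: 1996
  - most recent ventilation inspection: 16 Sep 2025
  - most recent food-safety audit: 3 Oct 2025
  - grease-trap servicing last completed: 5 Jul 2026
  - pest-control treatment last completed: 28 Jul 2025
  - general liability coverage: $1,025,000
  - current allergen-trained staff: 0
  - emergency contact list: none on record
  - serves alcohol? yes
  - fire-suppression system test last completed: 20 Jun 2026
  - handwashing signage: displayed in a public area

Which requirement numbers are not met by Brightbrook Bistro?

1, 2, 3, 4, 5, 6, 8, 9, 10, 12

1. health inspection 295 days ago vs limit 270 → not met
2. general liability coverage $1,025,000 < $1,050,000 → not met
3. ventilation inspection 340 days ago vs limit 270 → not met
4. product liability coverage $550,000 < $575,000 → not met
5. fire-suppression system test 63 days ago vs limit 60 → not met
6. condition 'seating capacity exceeds 50' holds; food-safety audit 323 days ago vs limit 270 → not met
7. handwashing signage present → met
8. condition 'serves alcohol' holds; allergen-trained staff 0 < 2 → not met
9. emergency contact list absent → not met
10. grease-trap servicing 48 days ago vs limit 45 → not met
11. allergen disclosure notice present → met
12. pest-control treatment 390 days ago vs limit 270 → not met
Not met: 1, 2, 3, 4, 5, 6, 8, 9, 10, 12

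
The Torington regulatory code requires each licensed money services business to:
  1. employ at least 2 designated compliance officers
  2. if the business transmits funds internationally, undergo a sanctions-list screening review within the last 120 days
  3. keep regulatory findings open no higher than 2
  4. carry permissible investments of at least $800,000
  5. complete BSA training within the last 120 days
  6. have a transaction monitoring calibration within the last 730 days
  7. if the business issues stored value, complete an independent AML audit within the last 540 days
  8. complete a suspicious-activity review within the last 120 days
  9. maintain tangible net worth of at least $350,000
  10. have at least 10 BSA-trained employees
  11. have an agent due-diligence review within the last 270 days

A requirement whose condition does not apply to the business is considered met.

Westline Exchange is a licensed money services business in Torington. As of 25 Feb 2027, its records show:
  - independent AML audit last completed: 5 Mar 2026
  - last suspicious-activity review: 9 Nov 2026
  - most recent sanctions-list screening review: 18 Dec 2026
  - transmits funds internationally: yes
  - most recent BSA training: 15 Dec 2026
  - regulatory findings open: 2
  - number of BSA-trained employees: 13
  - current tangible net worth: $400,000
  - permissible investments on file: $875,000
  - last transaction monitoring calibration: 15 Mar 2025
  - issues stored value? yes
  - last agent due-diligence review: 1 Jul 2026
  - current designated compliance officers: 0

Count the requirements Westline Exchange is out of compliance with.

1

1. designated compliance officers 0 < 2 → not met
2. condition 'transmits funds internationally' holds; sanctions-list screening review 69 days ago vs limit 120 → met
3. regulatory findings open 2 ≤ 2 → met
4. permissible investments $875,000 ≥ $800,000 → met
5. BSA training 72 days ago vs limit 120 → met
6. transaction monitoring calibration 712 days ago vs limit 730 → met
7. condition 'issues stored value' holds; independent AML audit 357 days ago vs limit 540 → met
8. suspicious-activity review 108 days ago vs limit 120 → met
9. tangible net worth $400,000 ≥ $350,000 → met
10. BSA-trained employees 13 ≥ 10 → met
11. agent due-diligence review 239 days ago vs limit 270 → met
Not met: 1 of 11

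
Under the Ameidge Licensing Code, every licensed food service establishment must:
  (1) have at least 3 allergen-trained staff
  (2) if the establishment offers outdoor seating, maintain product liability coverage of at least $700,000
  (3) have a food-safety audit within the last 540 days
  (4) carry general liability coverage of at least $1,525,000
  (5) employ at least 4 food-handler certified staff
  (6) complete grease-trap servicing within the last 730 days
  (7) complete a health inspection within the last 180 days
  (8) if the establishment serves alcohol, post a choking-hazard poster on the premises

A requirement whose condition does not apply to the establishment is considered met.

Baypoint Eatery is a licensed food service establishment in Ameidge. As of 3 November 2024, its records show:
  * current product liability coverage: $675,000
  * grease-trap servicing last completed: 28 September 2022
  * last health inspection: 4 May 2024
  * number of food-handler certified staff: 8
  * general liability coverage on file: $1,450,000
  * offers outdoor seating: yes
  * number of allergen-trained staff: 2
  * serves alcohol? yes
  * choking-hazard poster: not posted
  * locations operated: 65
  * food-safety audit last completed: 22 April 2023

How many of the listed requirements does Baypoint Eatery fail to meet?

7

1. allergen-trained staff 2 < 3 → not met
2. condition 'offers outdoor seating' holds; product liability coverage $675,000 < $700,000 → not met
3. food-safety audit 561 days ago vs limit 540 → not met
4. general liability coverage $1,450,000 < $1,525,000 → not met
5. food-handler certified staff 8 ≥ 4 → met
6. grease-trap servicing 767 days ago vs limit 730 → not met
7. health inspection 183 days ago vs limit 180 → not met
8. condition 'serves alcohol' holds; choking-hazard poster absent → not met
Not met: 7 of 8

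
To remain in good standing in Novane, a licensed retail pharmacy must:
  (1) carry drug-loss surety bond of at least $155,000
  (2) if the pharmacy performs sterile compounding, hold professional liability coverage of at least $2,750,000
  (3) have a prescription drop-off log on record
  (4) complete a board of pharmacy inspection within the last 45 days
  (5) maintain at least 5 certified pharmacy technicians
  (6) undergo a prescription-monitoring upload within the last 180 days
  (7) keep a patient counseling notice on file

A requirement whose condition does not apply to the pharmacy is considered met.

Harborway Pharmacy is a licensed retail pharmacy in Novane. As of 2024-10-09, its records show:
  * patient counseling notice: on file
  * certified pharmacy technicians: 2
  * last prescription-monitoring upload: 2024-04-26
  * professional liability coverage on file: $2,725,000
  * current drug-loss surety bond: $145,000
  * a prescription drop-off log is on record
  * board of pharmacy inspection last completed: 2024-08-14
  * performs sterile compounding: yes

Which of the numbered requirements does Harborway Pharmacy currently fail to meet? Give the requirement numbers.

1. drug-loss surety bond $145,000 < $155,000 → not met
2. condition 'performs sterile compounding' holds; professional liability coverage $2,725,000 < $2,750,000 → not met
3. prescription drop-off log present → met
4. board of pharmacy inspection 56 days ago vs limit 45 → not met
5. certified pharmacy technicians 2 < 5 → not met
6. prescription-monitoring upload 166 days ago vs limit 180 → met
7. patient counseling notice present → met
Not met: 1, 2, 4, 5

1, 2, 4, 5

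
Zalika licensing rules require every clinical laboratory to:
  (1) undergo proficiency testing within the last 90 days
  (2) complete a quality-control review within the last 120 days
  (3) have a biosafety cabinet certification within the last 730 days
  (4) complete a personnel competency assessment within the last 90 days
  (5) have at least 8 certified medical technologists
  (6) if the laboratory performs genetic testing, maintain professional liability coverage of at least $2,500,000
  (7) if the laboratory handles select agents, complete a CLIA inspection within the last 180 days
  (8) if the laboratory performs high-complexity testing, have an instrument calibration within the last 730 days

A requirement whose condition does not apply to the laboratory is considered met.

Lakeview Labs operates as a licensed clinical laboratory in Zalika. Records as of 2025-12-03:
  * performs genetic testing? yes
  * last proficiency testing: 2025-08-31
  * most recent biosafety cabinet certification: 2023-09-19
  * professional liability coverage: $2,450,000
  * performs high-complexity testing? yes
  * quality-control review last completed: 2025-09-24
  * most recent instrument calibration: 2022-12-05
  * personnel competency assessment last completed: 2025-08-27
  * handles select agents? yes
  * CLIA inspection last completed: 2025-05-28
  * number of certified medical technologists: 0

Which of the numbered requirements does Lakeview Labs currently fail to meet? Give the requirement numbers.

1, 3, 4, 5, 6, 7, 8

1. proficiency testing 94 days ago vs limit 90 → not met
2. quality-control review 70 days ago vs limit 120 → met
3. biosafety cabinet certification 806 days ago vs limit 730 → not met
4. personnel competency assessment 98 days ago vs limit 90 → not met
5. certified medical technologists 0 < 8 → not met
6. condition 'performs genetic testing' holds; professional liability coverage $2,450,000 < $2,500,000 → not met
7. condition 'handles select agents' holds; CLIA inspection 189 days ago vs limit 180 → not met
8. condition 'performs high-complexity testing' holds; instrument calibration 1094 days ago vs limit 730 → not met
Not met: 1, 3, 4, 5, 6, 7, 8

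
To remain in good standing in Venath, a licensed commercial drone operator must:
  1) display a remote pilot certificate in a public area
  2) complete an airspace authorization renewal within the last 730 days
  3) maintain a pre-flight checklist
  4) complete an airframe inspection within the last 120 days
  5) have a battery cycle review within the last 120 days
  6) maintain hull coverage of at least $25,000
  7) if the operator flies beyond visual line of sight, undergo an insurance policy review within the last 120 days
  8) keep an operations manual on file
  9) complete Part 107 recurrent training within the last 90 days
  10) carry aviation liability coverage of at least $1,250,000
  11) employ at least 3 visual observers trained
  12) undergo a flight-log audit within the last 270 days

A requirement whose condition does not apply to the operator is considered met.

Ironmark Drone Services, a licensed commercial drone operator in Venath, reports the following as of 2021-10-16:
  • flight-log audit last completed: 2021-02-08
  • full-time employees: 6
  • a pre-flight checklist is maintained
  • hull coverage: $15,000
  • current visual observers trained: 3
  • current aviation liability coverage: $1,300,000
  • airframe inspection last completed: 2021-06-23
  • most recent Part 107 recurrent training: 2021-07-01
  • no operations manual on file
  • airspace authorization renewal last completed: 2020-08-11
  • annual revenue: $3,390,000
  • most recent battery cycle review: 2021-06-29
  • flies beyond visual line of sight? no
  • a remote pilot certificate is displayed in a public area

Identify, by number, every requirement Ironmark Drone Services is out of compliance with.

6, 8, 9

1. remote pilot certificate present → met
2. airspace authorization renewal 431 days ago vs limit 730 → met
3. pre-flight checklist present → met
4. airframe inspection 115 days ago vs limit 120 → met
5. battery cycle review 109 days ago vs limit 120 → met
6. hull coverage $15,000 < $25,000 → not met
7. condition 'flies beyond visual line of sight' does not hold → requirement n/a → met
8. operations manual absent → not met
9. Part 107 recurrent training 107 days ago vs limit 90 → not met
10. aviation liability coverage $1,300,000 ≥ $1,250,000 → met
11. visual observers trained 3 ≥ 3 → met
12. flight-log audit 250 days ago vs limit 270 → met
Not met: 6, 8, 9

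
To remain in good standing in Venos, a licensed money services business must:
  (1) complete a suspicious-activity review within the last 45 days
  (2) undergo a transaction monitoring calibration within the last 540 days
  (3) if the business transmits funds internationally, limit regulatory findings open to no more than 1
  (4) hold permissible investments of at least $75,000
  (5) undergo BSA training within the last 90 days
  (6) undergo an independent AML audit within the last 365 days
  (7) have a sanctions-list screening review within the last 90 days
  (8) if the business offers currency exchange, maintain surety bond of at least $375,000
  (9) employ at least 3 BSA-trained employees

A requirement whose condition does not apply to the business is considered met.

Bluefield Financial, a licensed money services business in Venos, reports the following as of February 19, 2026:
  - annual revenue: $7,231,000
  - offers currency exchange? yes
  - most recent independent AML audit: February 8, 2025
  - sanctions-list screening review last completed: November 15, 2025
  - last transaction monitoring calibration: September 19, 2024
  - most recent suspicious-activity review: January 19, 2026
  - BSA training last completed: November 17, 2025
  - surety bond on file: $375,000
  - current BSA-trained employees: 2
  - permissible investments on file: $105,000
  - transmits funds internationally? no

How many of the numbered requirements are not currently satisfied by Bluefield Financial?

4

1. suspicious-activity review 31 days ago vs limit 45 → met
2. transaction monitoring calibration 518 days ago vs limit 540 → met
3. condition 'transmits funds internationally' does not hold → requirement n/a → met
4. permissible investments $105,000 ≥ $75,000 → met
5. BSA training 94 days ago vs limit 90 → not met
6. independent AML audit 376 days ago vs limit 365 → not met
7. sanctions-list screening review 96 days ago vs limit 90 → not met
8. condition 'offers currency exchange' holds; surety bond $375,000 ≥ $375,000 → met
9. BSA-trained employees 2 < 3 → not met
Not met: 4 of 9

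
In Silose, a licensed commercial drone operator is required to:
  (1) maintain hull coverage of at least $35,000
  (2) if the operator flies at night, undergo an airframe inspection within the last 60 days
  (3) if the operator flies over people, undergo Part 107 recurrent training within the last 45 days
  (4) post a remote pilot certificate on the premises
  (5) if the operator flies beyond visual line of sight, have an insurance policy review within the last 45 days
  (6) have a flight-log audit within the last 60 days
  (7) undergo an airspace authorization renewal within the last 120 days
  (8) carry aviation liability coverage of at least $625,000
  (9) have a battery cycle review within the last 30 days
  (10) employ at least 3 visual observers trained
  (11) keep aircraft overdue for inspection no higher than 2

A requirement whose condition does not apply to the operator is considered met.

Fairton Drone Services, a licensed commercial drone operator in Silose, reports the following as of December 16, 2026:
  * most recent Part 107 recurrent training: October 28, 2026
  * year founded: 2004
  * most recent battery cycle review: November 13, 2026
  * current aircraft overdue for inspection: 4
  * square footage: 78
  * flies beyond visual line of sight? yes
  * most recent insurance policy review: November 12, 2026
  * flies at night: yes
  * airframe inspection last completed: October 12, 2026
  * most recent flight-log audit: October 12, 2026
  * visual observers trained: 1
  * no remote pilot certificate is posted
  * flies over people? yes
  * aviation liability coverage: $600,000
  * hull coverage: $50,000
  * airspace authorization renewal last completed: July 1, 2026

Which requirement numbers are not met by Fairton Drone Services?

1. hull coverage $50,000 ≥ $35,000 → met
2. condition 'flies at night' holds; airframe inspection 65 days ago vs limit 60 → not met
3. condition 'flies over people' holds; Part 107 recurrent training 49 days ago vs limit 45 → not met
4. remote pilot certificate absent → not met
5. condition 'flies beyond visual line of sight' holds; insurance policy review 34 days ago vs limit 45 → met
6. flight-log audit 65 days ago vs limit 60 → not met
7. airspace authorization renewal 168 days ago vs limit 120 → not met
8. aviation liability coverage $600,000 < $625,000 → not met
9. battery cycle review 33 days ago vs limit 30 → not met
10. visual observers trained 1 < 3 → not met
11. aircraft overdue for inspection 4 > 2 → not met
Not met: 2, 3, 4, 6, 7, 8, 9, 10, 11

2, 3, 4, 6, 7, 8, 9, 10, 11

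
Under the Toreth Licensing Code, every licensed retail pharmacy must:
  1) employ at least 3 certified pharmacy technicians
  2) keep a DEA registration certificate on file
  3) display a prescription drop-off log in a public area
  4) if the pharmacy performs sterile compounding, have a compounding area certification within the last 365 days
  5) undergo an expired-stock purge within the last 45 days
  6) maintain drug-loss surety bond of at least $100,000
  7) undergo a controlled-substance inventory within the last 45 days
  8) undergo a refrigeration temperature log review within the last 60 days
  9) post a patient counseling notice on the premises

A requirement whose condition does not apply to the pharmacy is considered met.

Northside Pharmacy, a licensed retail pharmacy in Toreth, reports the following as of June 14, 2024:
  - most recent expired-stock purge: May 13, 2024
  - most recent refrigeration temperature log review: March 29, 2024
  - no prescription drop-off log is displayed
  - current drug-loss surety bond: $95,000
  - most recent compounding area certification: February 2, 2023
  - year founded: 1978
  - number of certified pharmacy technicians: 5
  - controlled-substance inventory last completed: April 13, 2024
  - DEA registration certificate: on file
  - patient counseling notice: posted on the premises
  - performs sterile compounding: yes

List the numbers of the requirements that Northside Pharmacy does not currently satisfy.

1. certified pharmacy technicians 5 ≥ 3 → met
2. DEA registration certificate present → met
3. prescription drop-off log absent → not met
4. condition 'performs sterile compounding' holds; compounding area certification 498 days ago vs limit 365 → not met
5. expired-stock purge 32 days ago vs limit 45 → met
6. drug-loss surety bond $95,000 < $100,000 → not met
7. controlled-substance inventory 62 days ago vs limit 45 → not met
8. refrigeration temperature log review 77 days ago vs limit 60 → not met
9. patient counseling notice present → met
Not met: 3, 4, 6, 7, 8

3, 4, 6, 7, 8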